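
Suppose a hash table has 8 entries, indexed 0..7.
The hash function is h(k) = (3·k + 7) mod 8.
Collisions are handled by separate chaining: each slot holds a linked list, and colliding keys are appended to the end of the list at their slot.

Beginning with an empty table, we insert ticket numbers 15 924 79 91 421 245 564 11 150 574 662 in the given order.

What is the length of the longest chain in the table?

3

Insert 15: h=4, bucket 4 empty → new chain.
Insert 924: h=3, bucket 3 empty → new chain.
Insert 79: h=4, bucket 4 nonempty → append to chain.
Insert 91: h=0, bucket 0 empty → new chain.
Insert 421: h=6, bucket 6 empty → new chain.
Insert 245: h=6, bucket 6 nonempty → append to chain.
Insert 564: h=3, bucket 3 nonempty → append to chain.
Insert 11: h=0, bucket 0 nonempty → append to chain.
Insert 150: h=1, bucket 1 empty → new chain.
Insert 574: h=1, bucket 1 nonempty → append to chain.
Insert 662: h=1, bucket 1 nonempty → append to chain.
Final buckets:
0: 91 -> 11
1: 150 -> 574 -> 662
2: _
3: 924 -> 564
4: 15 -> 79
5: _
6: 421 -> 245
7: _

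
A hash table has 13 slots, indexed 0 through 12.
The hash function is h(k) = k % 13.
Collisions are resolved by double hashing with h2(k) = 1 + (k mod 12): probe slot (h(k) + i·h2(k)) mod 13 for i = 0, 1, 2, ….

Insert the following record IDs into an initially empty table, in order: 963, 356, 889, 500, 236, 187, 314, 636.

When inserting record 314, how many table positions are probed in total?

963 hashes to 1; slot 1 is free → place at 1.
356 hashes to 5; slot 5 is free → place at 5.
889 hashes to 5, h2=2; 5 taken → place at 7.
500 hashes to 6; slot 6 is free → place at 6.
236 hashes to 2; slot 2 is free → place at 2.
187 hashes to 5, h2=8; 5 taken → place at 0.
314 hashes to 2, h2=3; 2,5 taken → place at 8.
636 hashes to 12; slot 12 is free → place at 12.
Table: [187, 963, 236, -, -, 356, 500, 889, 314, -, -, -, 636]

3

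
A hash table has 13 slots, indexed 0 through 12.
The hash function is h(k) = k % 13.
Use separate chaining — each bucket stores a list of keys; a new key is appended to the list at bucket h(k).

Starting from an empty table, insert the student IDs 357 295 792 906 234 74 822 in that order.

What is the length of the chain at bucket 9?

Insert 357: h=6, bucket 6 empty -> new chain.
Insert 295: h=9, bucket 9 empty -> new chain.
Insert 792: h=12, bucket 12 empty -> new chain.
Insert 906: h=9, bucket 9 nonempty -> append to chain.
Insert 234: h=0, bucket 0 empty -> new chain.
Insert 74: h=9, bucket 9 nonempty -> append to chain.
Insert 822: h=3, bucket 3 empty -> new chain.
Final buckets:
0: 234
1: ∅
2: ∅
3: 822
4: ∅
5: ∅
6: 357
7: ∅
8: ∅
9: 295 -> 906 -> 74
10: ∅
11: ∅
12: 792

3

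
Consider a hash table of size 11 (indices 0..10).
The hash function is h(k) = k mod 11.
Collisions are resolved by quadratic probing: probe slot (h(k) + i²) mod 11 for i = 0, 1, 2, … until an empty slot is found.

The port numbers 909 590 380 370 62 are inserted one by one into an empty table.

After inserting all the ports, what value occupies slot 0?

909 hashes to 7; slot 7 is free -> place at 7.
590 hashes to 7; 7 taken -> place at 8.
380 hashes to 6; slot 6 is free -> place at 6.
370 hashes to 7; 7,8 taken -> place at 0.
62 hashes to 7; 7,8,0 taken -> place at 5.
Table: [370, _, _, _, _, 62, 380, 909, 590, _, _]

370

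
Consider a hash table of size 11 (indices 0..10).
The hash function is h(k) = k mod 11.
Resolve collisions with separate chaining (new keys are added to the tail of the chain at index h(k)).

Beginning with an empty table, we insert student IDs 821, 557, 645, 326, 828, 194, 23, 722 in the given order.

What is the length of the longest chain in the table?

6

Insert 821: h=7, bucket 7 empty -> new chain.
Insert 557: h=7, bucket 7 nonempty -> append to chain.
Insert 645: h=7, bucket 7 nonempty -> append to chain.
Insert 326: h=7, bucket 7 nonempty -> append to chain.
Insert 828: h=3, bucket 3 empty -> new chain.
Insert 194: h=7, bucket 7 nonempty -> append to chain.
Insert 23: h=1, bucket 1 empty -> new chain.
Insert 722: h=7, bucket 7 nonempty -> append to chain.
Final buckets:
0: -
1: 23
2: -
3: 828
4: -
5: -
6: -
7: 821 -> 557 -> 645 -> 326 -> 194 -> 722
8: -
9: -
10: -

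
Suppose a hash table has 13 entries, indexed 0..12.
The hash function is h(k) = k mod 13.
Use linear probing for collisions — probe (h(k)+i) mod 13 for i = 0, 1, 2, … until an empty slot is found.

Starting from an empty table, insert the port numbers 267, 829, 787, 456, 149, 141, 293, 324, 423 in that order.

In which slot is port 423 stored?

Insert 267: h=7, slot 7 empty => index 7.
Insert 829: h=10, slot 10 empty => index 10.
Insert 787: h=7, slot 7 occupied => index 8.
Insert 456: h=1, slot 1 empty => index 1.
Insert 149: h=6, slot 6 empty => index 6.
Insert 141: h=11, slot 11 empty => index 11.
Insert 293: h=7, slots 7,8 occupied => index 9.
Insert 324: h=12, slot 12 empty => index 12.
Insert 423: h=7, slots 7,8,9,10,11,12 occupied => index 0.
Table: [423, 456, _, _, _, _, 149, 267, 787, 293, 829, 141, 324]

0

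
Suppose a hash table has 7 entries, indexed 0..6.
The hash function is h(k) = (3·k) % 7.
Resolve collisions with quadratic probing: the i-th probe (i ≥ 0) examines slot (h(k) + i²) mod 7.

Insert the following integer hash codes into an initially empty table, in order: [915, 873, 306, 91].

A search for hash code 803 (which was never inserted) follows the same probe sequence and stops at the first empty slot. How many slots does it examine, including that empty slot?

4

915: h=1 → slot 1
873: h=1, probe 1,2 → slot 2
306: h=1, probe 1,2,5 → slot 5
91: h=0 → slot 0
Table: [91, 915, 873, -, -, 306, -]
Lookup 803: h=1, probe 1,2,5,3 → slot 3 empty, not found.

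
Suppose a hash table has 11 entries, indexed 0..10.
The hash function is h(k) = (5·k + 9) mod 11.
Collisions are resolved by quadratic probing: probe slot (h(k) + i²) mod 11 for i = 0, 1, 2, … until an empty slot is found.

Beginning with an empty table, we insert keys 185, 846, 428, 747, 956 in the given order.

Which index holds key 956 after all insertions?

2

185: h=10 => slot 10
846: h=4 => slot 4
428: h=4, probe 4,5 => slot 5
747: h=4, probe 4,5,8 => slot 8
956: h=4, probe 4,5,8,2 => slot 2
Table: [., ., 956, ., 846, 428, ., ., 747, ., 185]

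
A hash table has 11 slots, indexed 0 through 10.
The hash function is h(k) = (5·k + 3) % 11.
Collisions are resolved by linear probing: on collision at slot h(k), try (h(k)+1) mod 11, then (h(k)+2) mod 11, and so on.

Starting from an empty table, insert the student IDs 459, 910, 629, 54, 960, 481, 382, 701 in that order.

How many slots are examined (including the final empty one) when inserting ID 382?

5

459 hashes to 10; slot 10 is free => place at 10.
910 hashes to 10; 10 taken => place at 0.
629 hashes to 2; slot 2 is free => place at 2.
54 hashes to 9; slot 9 is free => place at 9.
960 hashes to 7; slot 7 is free => place at 7.
481 hashes to 10; 10,0 taken => place at 1.
382 hashes to 10; 10,0,1,2 taken => place at 3.
701 hashes to 10; 10,0,1,2,3 taken => place at 4.
Table: [910, 481, 629, 382, 701, —, —, 960, —, 54, 459]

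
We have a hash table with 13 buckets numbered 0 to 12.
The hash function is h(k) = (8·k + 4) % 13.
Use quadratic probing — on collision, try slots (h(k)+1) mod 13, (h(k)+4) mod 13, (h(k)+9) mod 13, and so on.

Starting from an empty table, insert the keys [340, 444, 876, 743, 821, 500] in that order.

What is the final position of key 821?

Insert 340: h=7, slot 7 empty -> index 7.
Insert 444: h=7, slot 7 occupied -> index 8.
Insert 876: h=5, slot 5 empty -> index 5.
Insert 743: h=7, slots 7,8 occupied -> index 11.
Insert 821: h=7, slots 7,8,11 occupied -> index 3.
Insert 500: h=0, slot 0 empty -> index 0.
Table: [500, —, —, 821, —, 876, —, 340, 444, —, —, 743, —]

3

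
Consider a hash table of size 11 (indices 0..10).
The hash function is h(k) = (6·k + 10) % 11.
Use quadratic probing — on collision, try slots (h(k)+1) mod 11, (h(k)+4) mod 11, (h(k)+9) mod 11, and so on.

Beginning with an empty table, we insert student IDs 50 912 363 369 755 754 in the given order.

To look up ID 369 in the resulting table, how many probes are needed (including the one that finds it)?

50: h=2 -> slot 2
912: h=4 -> slot 4
363: h=10 -> slot 10
369: h=2, probe 2,3 -> slot 3
755: h=8 -> slot 8
754: h=2, probe 2,3,6 -> slot 6
Table: [_, _, 50, 369, 912, _, 754, _, 755, _, 363]
Lookup 369: h=2, probe 2,3 → found at 3.

2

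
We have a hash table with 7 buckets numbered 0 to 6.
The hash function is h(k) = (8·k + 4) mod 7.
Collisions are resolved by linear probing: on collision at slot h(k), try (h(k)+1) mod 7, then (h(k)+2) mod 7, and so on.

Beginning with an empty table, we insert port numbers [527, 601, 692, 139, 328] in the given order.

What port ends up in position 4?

527 hashes to 6; slot 6 is free => place at 6.
601 hashes to 3; slot 3 is free => place at 3.
692 hashes to 3; 3 taken => place at 4.
139 hashes to 3; 3,4 taken => place at 5.
328 hashes to 3; 3,4,5,6 taken => place at 0.
Table: [328, ., ., 601, 692, 139, 527]

692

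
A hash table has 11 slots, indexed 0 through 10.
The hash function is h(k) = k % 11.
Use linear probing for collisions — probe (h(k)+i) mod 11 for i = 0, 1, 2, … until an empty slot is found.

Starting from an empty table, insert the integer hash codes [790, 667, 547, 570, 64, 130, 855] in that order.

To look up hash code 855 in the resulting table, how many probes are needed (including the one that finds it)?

6

790: h=9 → slot 9
667: h=7 → slot 7
547: h=8 → slot 8
570: h=9, probe 9,10 → slot 10
64: h=9, probe 9,10,0 → slot 0
130: h=9, probe 9,10,0,1 → slot 1
855: h=8, probe 8,9,10,0,1,2 → slot 2
Table: [64, 130, 855, —, —, —, —, 667, 547, 790, 570]
Lookup 855: h=8, probe 8,9,10,0,1,2 → found at 2.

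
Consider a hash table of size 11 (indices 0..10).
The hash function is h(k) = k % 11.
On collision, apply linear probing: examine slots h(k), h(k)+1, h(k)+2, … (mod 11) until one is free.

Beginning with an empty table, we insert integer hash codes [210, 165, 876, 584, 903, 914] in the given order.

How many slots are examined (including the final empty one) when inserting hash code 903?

210: h=1 → slot 1
165: h=0 → slot 0
876: h=7 → slot 7
584: h=1, probe 1,2 → slot 2
903: h=1, probe 1,2,3 → slot 3
914: h=1, probe 1,2,3,4 → slot 4
Table: [165, 210, 584, 903, 914, -, -, 876, -, -, -]

3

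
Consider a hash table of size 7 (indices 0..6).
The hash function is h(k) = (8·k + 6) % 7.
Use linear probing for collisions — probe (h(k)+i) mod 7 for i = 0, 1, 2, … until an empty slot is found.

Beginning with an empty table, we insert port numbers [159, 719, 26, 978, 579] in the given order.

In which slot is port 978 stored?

159 hashes to 4; slot 4 is free -> place at 4.
719 hashes to 4; 4 taken -> place at 5.
26 hashes to 4; 4,5 taken -> place at 6.
978 hashes to 4; 4,5,6 taken -> place at 0.
579 hashes to 4; 4,5,6,0 taken -> place at 1.
Table: [978, 579, _, _, 159, 719, 26]

0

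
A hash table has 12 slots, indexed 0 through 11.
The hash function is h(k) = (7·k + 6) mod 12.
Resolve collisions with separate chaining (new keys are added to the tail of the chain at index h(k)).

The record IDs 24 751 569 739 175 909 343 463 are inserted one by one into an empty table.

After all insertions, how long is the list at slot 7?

24 → bucket 6
751 → bucket 7
569 → bucket 5
739 → bucket 7 (collision)
175 → bucket 7 (collision)
909 → bucket 9
343 → bucket 7 (collision)
463 → bucket 7 (collision)
Final buckets:
0: —
1: —
2: —
3: —
4: —
5: 569
6: 24
7: 751 -> 739 -> 175 -> 343 -> 463
8: —
9: 909
10: —
11: —

5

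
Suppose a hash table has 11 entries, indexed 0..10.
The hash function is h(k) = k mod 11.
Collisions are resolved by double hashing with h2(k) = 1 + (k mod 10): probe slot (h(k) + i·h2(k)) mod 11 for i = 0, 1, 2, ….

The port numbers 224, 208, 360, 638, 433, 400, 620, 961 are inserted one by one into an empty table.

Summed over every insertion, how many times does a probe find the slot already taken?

224: h=4 → slot 4
208: h=10 → slot 10
360: h=8 → slot 8
638: h=0 → slot 0
433: h=4, h2=4, probe 4,8,1 → slot 1
400: h=4, h2=1, probe 4,5 → slot 5
620: h=4, h2=1, probe 4,5,6 → slot 6
961: h=4, h2=2, probe 4,6,8,10,1,3 → slot 3
Table: [638, 433, ., 961, 224, 400, 620, ., 360, ., 208]

10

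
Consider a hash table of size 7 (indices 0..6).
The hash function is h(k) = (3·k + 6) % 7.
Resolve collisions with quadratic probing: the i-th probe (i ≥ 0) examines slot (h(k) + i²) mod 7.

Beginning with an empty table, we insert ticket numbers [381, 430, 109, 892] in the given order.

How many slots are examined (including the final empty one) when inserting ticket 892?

3

Insert 381: h=1, slot 1 empty -> index 1.
Insert 430: h=1, slot 1 occupied -> index 2.
Insert 109: h=4, slot 4 empty -> index 4.
Insert 892: h=1, slots 1,2 occupied -> index 5.
Table: [∅, 381, 430, ∅, 109, 892, ∅]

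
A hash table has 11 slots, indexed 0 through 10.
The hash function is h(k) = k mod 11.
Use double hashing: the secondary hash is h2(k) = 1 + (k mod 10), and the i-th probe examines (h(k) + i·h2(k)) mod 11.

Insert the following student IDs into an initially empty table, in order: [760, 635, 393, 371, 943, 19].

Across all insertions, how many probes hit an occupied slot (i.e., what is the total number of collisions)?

760 hashes to 1; slot 1 is free -> place at 1.
635 hashes to 8; slot 8 is free -> place at 8.
393 hashes to 8, h2=4; 8,1 taken -> place at 5.
371 hashes to 8, h2=2; 8 taken -> place at 10.
943 hashes to 8, h2=4; 8,1,5 taken -> place at 9.
19 hashes to 8, h2=10; 8 taken -> place at 7.
Table: [., 760, ., ., ., 393, ., 19, 635, 943, 371]

7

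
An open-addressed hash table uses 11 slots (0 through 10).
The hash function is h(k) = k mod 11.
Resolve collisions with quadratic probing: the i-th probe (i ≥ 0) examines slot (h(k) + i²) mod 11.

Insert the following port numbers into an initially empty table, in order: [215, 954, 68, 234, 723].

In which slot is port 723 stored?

Insert 215: h=6, slot 6 empty -> index 6.
Insert 954: h=8, slot 8 empty -> index 8.
Insert 68: h=2, slot 2 empty -> index 2.
Insert 234: h=3, slot 3 empty -> index 3.
Insert 723: h=8, slot 8 occupied -> index 9.
Table: [∅, ∅, 68, 234, ∅, ∅, 215, ∅, 954, 723, ∅]

9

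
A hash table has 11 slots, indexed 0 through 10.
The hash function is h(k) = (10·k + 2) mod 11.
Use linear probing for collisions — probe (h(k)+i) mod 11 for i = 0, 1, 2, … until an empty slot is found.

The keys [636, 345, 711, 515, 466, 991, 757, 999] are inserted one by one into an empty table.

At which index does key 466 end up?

10

636 hashes to 4; slot 4 is free -> place at 4.
345 hashes to 9; slot 9 is free -> place at 9.
711 hashes to 6; slot 6 is free -> place at 6.
515 hashes to 4; 4 taken -> place at 5.
466 hashes to 9; 9 taken -> place at 10.
991 hashes to 1; slot 1 is free -> place at 1.
757 hashes to 4; 4,5,6 taken -> place at 7.
999 hashes to 4; 4,5,6,7 taken -> place at 8.
Table: [—, 991, —, —, 636, 515, 711, 757, 999, 345, 466]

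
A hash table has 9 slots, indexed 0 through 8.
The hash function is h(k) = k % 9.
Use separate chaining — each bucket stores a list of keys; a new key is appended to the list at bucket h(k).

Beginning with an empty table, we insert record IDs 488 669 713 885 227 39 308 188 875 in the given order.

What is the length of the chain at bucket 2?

Insert 488: h=2, bucket 2 empty -> new chain.
Insert 669: h=3, bucket 3 empty -> new chain.
Insert 713: h=2, bucket 2 nonempty -> append to chain.
Insert 885: h=3, bucket 3 nonempty -> append to chain.
Insert 227: h=2, bucket 2 nonempty -> append to chain.
Insert 39: h=3, bucket 3 nonempty -> append to chain.
Insert 308: h=2, bucket 2 nonempty -> append to chain.
Insert 188: h=8, bucket 8 empty -> new chain.
Insert 875: h=2, bucket 2 nonempty -> append to chain.
Final buckets:
0: ∅
1: ∅
2: 488 -> 713 -> 227 -> 308 -> 875
3: 669 -> 885 -> 39
4: ∅
5: ∅
6: ∅
7: ∅
8: 188

5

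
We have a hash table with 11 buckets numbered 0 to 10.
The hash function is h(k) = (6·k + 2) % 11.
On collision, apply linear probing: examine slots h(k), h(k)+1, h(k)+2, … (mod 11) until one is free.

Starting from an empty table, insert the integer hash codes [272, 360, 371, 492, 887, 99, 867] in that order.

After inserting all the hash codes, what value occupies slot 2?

272: h=6 => slot 6
360: h=6, probe 6,7 => slot 7
371: h=6, probe 6,7,8 => slot 8
492: h=6, probe 6,7,8,9 => slot 9
887: h=0 => slot 0
99: h=2 => slot 2
867: h=1 => slot 1
Table: [887, 867, 99, -, -, -, 272, 360, 371, 492, -]

99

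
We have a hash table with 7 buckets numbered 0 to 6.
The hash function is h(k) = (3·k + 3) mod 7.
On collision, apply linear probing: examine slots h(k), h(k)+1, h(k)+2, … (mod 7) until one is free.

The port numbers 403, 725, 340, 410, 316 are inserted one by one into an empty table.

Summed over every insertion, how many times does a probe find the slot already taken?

Insert 403: h=1, slot 1 empty => index 1.
Insert 725: h=1, slot 1 occupied => index 2.
Insert 340: h=1, slots 1,2 occupied => index 3.
Insert 410: h=1, slots 1,2,3 occupied => index 4.
Insert 316: h=6, slot 6 empty => index 6.
Table: [-, 403, 725, 340, 410, -, 316]

6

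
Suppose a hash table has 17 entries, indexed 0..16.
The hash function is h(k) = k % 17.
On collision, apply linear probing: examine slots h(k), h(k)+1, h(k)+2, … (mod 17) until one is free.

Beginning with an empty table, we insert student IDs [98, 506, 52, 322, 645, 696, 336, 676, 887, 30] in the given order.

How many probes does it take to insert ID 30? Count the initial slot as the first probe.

10

Insert 98: h=13, slot 13 empty → index 13.
Insert 506: h=13, slot 13 occupied → index 14.
Insert 52: h=1, slot 1 empty → index 1.
Insert 322: h=16, slot 16 empty → index 16.
Insert 645: h=16, slot 16 occupied → index 0.
Insert 696: h=16, slots 16,0,1 occupied → index 2.
Insert 336: h=13, slots 13,14 occupied → index 15.
Insert 676: h=13, slots 13,14,15,16,0,1,2 occupied → index 3.
Insert 887: h=3, slot 3 occupied → index 4.
Insert 30: h=13, slots 13,14,15,16,0,1,2,3,4 occupied → index 5.
Table: [645, 52, 696, 676, 887, 30, _, _, _, _, _, _, _, 98, 506, 336, 322]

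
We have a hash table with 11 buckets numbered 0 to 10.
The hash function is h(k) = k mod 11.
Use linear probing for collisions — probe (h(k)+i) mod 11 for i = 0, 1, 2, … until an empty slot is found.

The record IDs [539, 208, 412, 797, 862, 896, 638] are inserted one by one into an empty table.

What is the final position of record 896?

539: h=0 -> slot 0
208: h=10 -> slot 10
412: h=5 -> slot 5
797: h=5, probe 5,6 -> slot 6
862: h=4 -> slot 4
896: h=5, probe 5,6,7 -> slot 7
638: h=0, probe 0,1 -> slot 1
Table: [539, 638, _, _, 862, 412, 797, 896, _, _, 208]

7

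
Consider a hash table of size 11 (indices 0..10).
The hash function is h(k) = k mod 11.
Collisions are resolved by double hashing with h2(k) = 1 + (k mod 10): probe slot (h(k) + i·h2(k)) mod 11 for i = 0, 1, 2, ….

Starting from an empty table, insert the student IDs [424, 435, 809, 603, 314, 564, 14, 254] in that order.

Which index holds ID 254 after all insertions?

10

424 hashes to 6; slot 6 is free → place at 6.
435 hashes to 6, h2=6; 6 taken → place at 1.
809 hashes to 6, h2=10; 6 taken → place at 5.
603 hashes to 9; slot 9 is free → place at 9.
314 hashes to 6, h2=5; 6 taken → place at 0.
564 hashes to 3; slot 3 is free → place at 3.
14 hashes to 3, h2=5; 3 taken → place at 8.
254 hashes to 1, h2=5; 1,6,0,5 taken → place at 10.
Table: [314, 435, ., 564, ., 809, 424, ., 14, 603, 254]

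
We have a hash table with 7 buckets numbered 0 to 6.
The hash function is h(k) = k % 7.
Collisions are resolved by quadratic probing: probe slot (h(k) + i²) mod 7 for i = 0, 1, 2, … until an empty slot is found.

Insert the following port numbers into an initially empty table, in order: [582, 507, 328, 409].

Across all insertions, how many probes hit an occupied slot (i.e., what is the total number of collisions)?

582: h=1 => slot 1
507: h=3 => slot 3
328: h=6 => slot 6
409: h=3, probe 3,4 => slot 4
Table: [—, 582, —, 507, 409, —, 328]

1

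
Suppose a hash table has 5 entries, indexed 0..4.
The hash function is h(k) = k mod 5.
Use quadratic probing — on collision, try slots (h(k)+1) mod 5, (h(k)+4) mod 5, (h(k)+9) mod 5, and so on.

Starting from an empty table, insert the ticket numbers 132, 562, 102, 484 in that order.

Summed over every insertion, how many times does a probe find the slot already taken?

3

Insert 132: h=2, slot 2 empty => index 2.
Insert 562: h=2, slot 2 occupied => index 3.
Insert 102: h=2, slots 2,3 occupied => index 1.
Insert 484: h=4, slot 4 empty => index 4.
Table: [-, 102, 132, 562, 484]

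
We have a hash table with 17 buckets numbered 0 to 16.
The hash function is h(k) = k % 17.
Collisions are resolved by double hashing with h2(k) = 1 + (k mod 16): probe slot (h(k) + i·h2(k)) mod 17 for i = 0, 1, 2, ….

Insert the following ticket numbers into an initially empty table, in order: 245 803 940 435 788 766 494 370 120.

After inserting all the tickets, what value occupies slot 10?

Insert 245: h=7, slot 7 empty => index 7.
Insert 803: h=4, slot 4 empty => index 4.
Insert 940: h=5, slot 5 empty => index 5.
Insert 435: h=10, slot 10 empty => index 10.
Insert 788: h=6, slot 6 empty => index 6.
Insert 766: h=1, slot 1 empty => index 1.
Insert 494: h=1, h2=15, slot 1 occupied => index 16.
Insert 370: h=13, slot 13 empty => index 13.
Insert 120: h=1, h2=9, slots 1,10 occupied => index 2.
Table: [∅, 766, 120, ∅, 803, 940, 788, 245, ∅, ∅, 435, ∅, ∅, 370, ∅, ∅, 494]

435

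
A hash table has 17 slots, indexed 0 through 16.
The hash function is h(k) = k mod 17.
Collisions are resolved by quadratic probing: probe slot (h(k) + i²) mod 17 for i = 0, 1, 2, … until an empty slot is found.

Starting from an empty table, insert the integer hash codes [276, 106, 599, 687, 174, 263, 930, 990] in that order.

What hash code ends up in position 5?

Insert 276: h=4, slot 4 empty → index 4.
Insert 106: h=4, slot 4 occupied → index 5.
Insert 599: h=4, slots 4,5 occupied → index 8.
Insert 687: h=7, slot 7 empty → index 7.
Insert 174: h=4, slots 4,5,8 occupied → index 13.
Insert 263: h=8, slot 8 occupied → index 9.
Insert 930: h=12, slot 12 empty → index 12.
Insert 990: h=4, slots 4,5,8,13 occupied → index 3.
Table: [∅, ∅, ∅, 990, 276, 106, ∅, 687, 599, 263, ∅, ∅, 930, 174, ∅, ∅, ∅]

106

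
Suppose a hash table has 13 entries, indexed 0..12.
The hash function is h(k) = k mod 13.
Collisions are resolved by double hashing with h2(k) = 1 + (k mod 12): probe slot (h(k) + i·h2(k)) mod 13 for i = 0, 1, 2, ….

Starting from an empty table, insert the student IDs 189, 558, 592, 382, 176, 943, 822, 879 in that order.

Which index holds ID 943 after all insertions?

Insert 189: h=7, slot 7 empty → index 7.
Insert 558: h=12, slot 12 empty → index 12.
Insert 592: h=7, h2=5, slots 7,12 occupied → index 4.
Insert 382: h=5, slot 5 empty → index 5.
Insert 176: h=7, h2=9, slot 7 occupied → index 3.
Insert 943: h=7, h2=8, slot 7 occupied → index 2.
Insert 822: h=3, h2=7, slot 3 occupied → index 10.
Insert 879: h=8, slot 8 empty → index 8.
Table: [∅, ∅, 943, 176, 592, 382, ∅, 189, 879, ∅, 822, ∅, 558]

2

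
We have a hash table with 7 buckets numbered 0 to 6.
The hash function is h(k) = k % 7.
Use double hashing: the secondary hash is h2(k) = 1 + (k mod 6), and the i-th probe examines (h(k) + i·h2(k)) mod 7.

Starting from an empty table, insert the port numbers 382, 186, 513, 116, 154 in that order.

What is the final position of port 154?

3

382 hashes to 4; slot 4 is free -> place at 4.
186 hashes to 4, h2=1; 4 taken -> place at 5.
513 hashes to 2; slot 2 is free -> place at 2.
116 hashes to 4, h2=3; 4 taken -> place at 0.
154 hashes to 0, h2=5; 0,5 taken -> place at 3.
Table: [116, ., 513, 154, 382, 186, .]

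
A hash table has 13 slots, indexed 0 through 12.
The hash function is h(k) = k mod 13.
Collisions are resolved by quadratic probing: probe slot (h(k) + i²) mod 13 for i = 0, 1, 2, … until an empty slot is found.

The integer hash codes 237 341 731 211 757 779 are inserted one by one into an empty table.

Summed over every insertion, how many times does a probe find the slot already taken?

11

Insert 237: h=3, slot 3 empty -> index 3.
Insert 341: h=3, slot 3 occupied -> index 4.
Insert 731: h=3, slots 3,4 occupied -> index 7.
Insert 211: h=3, slots 3,4,7 occupied -> index 12.
Insert 757: h=3, slots 3,4,7,12 occupied -> index 6.
Insert 779: h=12, slot 12 occupied -> index 0.
Table: [779, _, _, 237, 341, _, 757, 731, _, _, _, _, 211]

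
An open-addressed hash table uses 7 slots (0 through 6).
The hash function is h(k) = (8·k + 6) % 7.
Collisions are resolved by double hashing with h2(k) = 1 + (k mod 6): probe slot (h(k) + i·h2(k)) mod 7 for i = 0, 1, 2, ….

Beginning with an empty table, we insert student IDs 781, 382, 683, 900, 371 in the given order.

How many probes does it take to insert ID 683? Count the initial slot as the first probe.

781: h=3 => slot 3
382: h=3, h2=5, probe 3,1 => slot 1
683: h=3, h2=6, probe 3,2 => slot 2
900: h=3, h2=1, probe 3,4 => slot 4
371: h=6 => slot 6
Table: [—, 382, 683, 781, 900, —, 371]

2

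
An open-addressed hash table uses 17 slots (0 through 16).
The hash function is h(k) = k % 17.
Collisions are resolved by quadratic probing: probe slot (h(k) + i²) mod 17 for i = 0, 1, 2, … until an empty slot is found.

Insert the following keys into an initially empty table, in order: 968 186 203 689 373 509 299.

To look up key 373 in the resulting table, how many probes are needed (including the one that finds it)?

968 hashes to 16; slot 16 is free => place at 16.
186 hashes to 16; 16 taken => place at 0.
203 hashes to 16; 16,0 taken => place at 3.
689 hashes to 9; slot 9 is free => place at 9.
373 hashes to 16; 16,0,3 taken => place at 8.
509 hashes to 16; 16,0,3,8 taken => place at 15.
299 hashes to 10; slot 10 is free => place at 10.
Table: [186, _, _, 203, _, _, _, _, 373, 689, 299, _, _, _, _, 509, 968]
Lookup 373: h=16, probe 16,0,3,8 → found at 8.

4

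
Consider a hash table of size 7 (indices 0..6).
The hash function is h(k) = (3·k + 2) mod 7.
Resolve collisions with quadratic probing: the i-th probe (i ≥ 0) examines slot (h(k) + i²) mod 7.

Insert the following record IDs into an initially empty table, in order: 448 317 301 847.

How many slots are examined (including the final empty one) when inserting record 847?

3

448: h=2 -> slot 2
317: h=1 -> slot 1
301: h=2, probe 2,3 -> slot 3
847: h=2, probe 2,3,6 -> slot 6
Table: [∅, 317, 448, 301, ∅, ∅, 847]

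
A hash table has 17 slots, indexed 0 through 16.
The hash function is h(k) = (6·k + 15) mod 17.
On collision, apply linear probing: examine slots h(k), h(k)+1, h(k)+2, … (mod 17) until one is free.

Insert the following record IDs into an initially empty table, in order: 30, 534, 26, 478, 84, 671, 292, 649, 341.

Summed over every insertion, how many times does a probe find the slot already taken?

1

30: h=8 -> slot 8
534: h=6 -> slot 6
26: h=1 -> slot 1
478: h=10 -> slot 10
84: h=9 -> slot 9
671: h=12 -> slot 12
292: h=16 -> slot 16
649: h=16, probe 16,0 -> slot 0
341: h=4 -> slot 4
Table: [649, 26, ., ., 341, ., 534, ., 30, 84, 478, ., 671, ., ., ., 292]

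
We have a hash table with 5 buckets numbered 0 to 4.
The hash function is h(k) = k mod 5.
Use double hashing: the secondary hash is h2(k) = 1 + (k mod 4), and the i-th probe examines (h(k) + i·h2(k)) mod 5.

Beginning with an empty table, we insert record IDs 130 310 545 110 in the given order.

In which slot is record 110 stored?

Insert 130: h=0, slot 0 empty => index 0.
Insert 310: h=0, h2=3, slot 0 occupied => index 3.
Insert 545: h=0, h2=2, slot 0 occupied => index 2.
Insert 110: h=0, h2=3, slots 0,3 occupied => index 1.
Table: [130, 110, 545, 310, ∅]

1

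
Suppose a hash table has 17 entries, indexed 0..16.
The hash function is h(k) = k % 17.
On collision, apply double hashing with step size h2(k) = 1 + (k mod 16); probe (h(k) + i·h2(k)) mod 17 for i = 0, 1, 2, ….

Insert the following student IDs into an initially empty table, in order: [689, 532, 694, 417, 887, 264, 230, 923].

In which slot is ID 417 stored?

11

Insert 689: h=9, slot 9 empty => index 9.
Insert 532: h=5, slot 5 empty => index 5.
Insert 694: h=14, slot 14 empty => index 14.
Insert 417: h=9, h2=2, slot 9 occupied => index 11.
Insert 887: h=3, slot 3 empty => index 3.
Insert 264: h=9, h2=9, slot 9 occupied => index 1.
Insert 230: h=9, h2=7, slot 9 occupied => index 16.
Insert 923: h=5, h2=12, slot 5 occupied => index 0.
Table: [923, 264, —, 887, —, 532, —, —, —, 689, —, 417, —, —, 694, —, 230]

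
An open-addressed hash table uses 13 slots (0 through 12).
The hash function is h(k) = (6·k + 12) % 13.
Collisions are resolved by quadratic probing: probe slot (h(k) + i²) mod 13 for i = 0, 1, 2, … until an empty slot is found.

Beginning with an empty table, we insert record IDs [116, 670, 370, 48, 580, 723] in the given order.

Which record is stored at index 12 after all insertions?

723

116 hashes to 6; slot 6 is free → place at 6.
670 hashes to 2; slot 2 is free → place at 2.
370 hashes to 9; slot 9 is free → place at 9.
48 hashes to 1; slot 1 is free → place at 1.
580 hashes to 8; slot 8 is free → place at 8.
723 hashes to 8; 8,9 taken → place at 12.
Table: [∅, 48, 670, ∅, ∅, ∅, 116, ∅, 580, 370, ∅, ∅, 723]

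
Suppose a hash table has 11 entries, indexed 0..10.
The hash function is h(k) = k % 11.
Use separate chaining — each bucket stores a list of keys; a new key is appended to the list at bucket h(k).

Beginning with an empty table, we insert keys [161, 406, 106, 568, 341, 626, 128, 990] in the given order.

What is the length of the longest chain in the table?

Insert 161: h=7, bucket 7 empty → new chain.
Insert 406: h=10, bucket 10 empty → new chain.
Insert 106: h=7, bucket 7 nonempty → append to chain.
Insert 568: h=7, bucket 7 nonempty → append to chain.
Insert 341: h=0, bucket 0 empty → new chain.
Insert 626: h=10, bucket 10 nonempty → append to chain.
Insert 128: h=7, bucket 7 nonempty → append to chain.
Insert 990: h=0, bucket 0 nonempty → append to chain.
Final buckets:
0: 341 -> 990
1: —
2: —
3: —
4: —
5: —
6: —
7: 161 -> 106 -> 568 -> 128
8: —
9: —
10: 406 -> 626

4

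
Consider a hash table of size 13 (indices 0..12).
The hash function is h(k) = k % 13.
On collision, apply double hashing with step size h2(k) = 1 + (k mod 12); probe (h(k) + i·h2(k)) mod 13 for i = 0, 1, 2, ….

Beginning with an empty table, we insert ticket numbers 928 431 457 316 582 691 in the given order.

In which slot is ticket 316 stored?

9

Insert 928: h=5, slot 5 empty -> index 5.
Insert 431: h=2, slot 2 empty -> index 2.
Insert 457: h=2, h2=2, slot 2 occupied -> index 4.
Insert 316: h=4, h2=5, slot 4 occupied -> index 9.
Insert 582: h=10, slot 10 empty -> index 10.
Insert 691: h=2, h2=8, slots 2,10,5 occupied -> index 0.
Table: [691, ., 431, ., 457, 928, ., ., ., 316, 582, ., .]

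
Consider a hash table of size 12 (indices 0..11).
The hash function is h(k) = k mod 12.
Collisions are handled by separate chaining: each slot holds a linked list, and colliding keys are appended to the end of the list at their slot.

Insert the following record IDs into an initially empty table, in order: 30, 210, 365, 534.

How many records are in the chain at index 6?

30 -> bucket 6
210 -> bucket 6 (collision)
365 -> bucket 5
534 -> bucket 6 (collision)
Final buckets:
0: _
1: _
2: _
3: _
4: _
5: 365
6: 30 -> 210 -> 534
7: _
8: _
9: _
10: _
11: _

3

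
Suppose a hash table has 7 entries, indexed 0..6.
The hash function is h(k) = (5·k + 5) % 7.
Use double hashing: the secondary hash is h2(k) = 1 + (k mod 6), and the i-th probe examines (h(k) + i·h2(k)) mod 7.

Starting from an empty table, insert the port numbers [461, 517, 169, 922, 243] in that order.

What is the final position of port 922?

Insert 461: h=0, slot 0 empty → index 0.
Insert 517: h=0, h2=2, slot 0 occupied → index 2.
Insert 169: h=3, slot 3 empty → index 3.
Insert 922: h=2, h2=5, slots 2,0 occupied → index 5.
Insert 243: h=2, h2=4, slot 2 occupied → index 6.
Table: [461, _, 517, 169, _, 922, 243]

5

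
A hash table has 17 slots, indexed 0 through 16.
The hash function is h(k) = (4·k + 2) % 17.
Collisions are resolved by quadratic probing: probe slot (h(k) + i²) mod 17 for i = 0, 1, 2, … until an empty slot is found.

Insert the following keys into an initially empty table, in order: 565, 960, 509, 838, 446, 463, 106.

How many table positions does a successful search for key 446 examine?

565: h=1 → slot 1
960: h=0 → slot 0
509: h=15 → slot 15
838: h=5 → slot 5
446: h=1, probe 1,2 → slot 2
463: h=1, probe 1,2,5,10 → slot 10
106: h=1, probe 1,2,5,10,0,9 → slot 9
Table: [960, 565, 446, _, _, 838, _, _, _, 106, 463, _, _, _, _, 509, _]
Lookup 446: h=1, probe 1,2 → found at 2.

2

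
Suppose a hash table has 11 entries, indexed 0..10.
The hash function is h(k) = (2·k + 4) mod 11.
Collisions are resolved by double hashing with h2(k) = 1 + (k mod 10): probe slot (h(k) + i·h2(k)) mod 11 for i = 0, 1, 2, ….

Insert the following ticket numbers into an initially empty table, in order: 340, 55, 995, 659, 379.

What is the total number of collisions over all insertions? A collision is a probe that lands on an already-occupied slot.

4

340: h=2 => slot 2
55: h=4 => slot 4
995: h=3 => slot 3
659: h=2, h2=10, probe 2,1 => slot 1
379: h=3, h2=10, probe 3,2,1,0 => slot 0
Table: [379, 659, 340, 995, 55, ∅, ∅, ∅, ∅, ∅, ∅]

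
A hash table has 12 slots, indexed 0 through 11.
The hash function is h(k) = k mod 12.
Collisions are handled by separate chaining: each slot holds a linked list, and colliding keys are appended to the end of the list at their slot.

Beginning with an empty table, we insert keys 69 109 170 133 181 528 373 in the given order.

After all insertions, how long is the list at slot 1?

69 → bucket 9
109 → bucket 1
170 → bucket 2
133 → bucket 1 (collision)
181 → bucket 1 (collision)
528 → bucket 0
373 → bucket 1 (collision)
Final buckets:
0: 528
1: 109 -> 133 -> 181 -> 373
2: 170
3: -
4: -
5: -
6: -
7: -
8: -
9: 69
10: -
11: -

4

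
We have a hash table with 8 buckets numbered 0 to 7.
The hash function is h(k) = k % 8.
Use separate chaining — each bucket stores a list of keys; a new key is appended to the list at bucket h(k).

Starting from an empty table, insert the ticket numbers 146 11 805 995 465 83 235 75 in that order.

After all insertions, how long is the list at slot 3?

5

146 → bucket 2
11 → bucket 3
805 → bucket 5
995 → bucket 3 (collision)
465 → bucket 1
83 → bucket 3 (collision)
235 → bucket 3 (collision)
75 → bucket 3 (collision)
Final buckets:
0: -
1: 465
2: 146
3: 11 -> 995 -> 83 -> 235 -> 75
4: -
5: 805
6: -
7: -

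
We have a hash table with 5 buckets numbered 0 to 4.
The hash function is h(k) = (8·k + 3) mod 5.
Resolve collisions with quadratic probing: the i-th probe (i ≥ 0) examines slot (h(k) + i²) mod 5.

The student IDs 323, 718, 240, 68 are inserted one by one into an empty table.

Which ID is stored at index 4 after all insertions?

240

323 hashes to 2; slot 2 is free => place at 2.
718 hashes to 2; 2 taken => place at 3.
240 hashes to 3; 3 taken => place at 4.
68 hashes to 2; 2,3 taken => place at 1.
Table: [_, 68, 323, 718, 240]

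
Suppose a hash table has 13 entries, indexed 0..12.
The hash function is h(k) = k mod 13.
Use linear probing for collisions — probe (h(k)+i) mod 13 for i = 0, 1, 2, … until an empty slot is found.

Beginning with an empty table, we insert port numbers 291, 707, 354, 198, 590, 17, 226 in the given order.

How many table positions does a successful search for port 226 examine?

5

291: h=5 → slot 5
707: h=5, probe 5,6 → slot 6
354: h=3 → slot 3
198: h=3, probe 3,4 → slot 4
590: h=5, probe 5,6,7 → slot 7
17: h=4, probe 4,5,6,7,8 → slot 8
226: h=5, probe 5,6,7,8,9 → slot 9
Table: [∅, ∅, ∅, 354, 198, 291, 707, 590, 17, 226, ∅, ∅, ∅]
Lookup 226: h=5, probe 5,6,7,8,9 → found at 9.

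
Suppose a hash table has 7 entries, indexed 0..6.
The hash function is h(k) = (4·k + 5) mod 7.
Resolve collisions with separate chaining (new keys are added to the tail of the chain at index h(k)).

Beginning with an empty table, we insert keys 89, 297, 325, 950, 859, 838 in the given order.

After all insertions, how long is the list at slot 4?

Insert 89: h=4, bucket 4 empty → new chain.
Insert 297: h=3, bucket 3 empty → new chain.
Insert 325: h=3, bucket 3 nonempty → append to chain.
Insert 950: h=4, bucket 4 nonempty → append to chain.
Insert 859: h=4, bucket 4 nonempty → append to chain.
Insert 838: h=4, bucket 4 nonempty → append to chain.
Final buckets:
0: —
1: —
2: —
3: 297 -> 325
4: 89 -> 950 -> 859 -> 838
5: —
6: —

4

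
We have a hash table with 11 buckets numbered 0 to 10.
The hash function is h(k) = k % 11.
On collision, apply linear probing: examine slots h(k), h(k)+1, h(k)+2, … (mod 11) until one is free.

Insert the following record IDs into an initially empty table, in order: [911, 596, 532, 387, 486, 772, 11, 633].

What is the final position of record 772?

6

911: h=9 -> slot 9
596: h=2 -> slot 2
532: h=4 -> slot 4
387: h=2, probe 2,3 -> slot 3
486: h=2, probe 2,3,4,5 -> slot 5
772: h=2, probe 2,3,4,5,6 -> slot 6
11: h=0 -> slot 0
633: h=6, probe 6,7 -> slot 7
Table: [11, ∅, 596, 387, 532, 486, 772, 633, ∅, 911, ∅]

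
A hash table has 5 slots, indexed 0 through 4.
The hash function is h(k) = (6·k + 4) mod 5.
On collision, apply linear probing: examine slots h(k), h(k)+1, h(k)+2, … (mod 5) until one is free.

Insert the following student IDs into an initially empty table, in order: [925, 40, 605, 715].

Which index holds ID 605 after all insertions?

925: h=4 -> slot 4
40: h=4, probe 4,0 -> slot 0
605: h=4, probe 4,0,1 -> slot 1
715: h=4, probe 4,0,1,2 -> slot 2
Table: [40, 605, 715, _, 925]

1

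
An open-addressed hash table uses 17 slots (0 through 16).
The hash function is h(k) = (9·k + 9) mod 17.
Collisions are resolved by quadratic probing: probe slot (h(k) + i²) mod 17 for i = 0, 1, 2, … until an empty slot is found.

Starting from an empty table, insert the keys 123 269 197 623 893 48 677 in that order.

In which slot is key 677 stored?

3

123 hashes to 11; slot 11 is free -> place at 11.
269 hashes to 16; slot 16 is free -> place at 16.
197 hashes to 14; slot 14 is free -> place at 14.
623 hashes to 6; slot 6 is free -> place at 6.
893 hashes to 5; slot 5 is free -> place at 5.
48 hashes to 16; 16 taken -> place at 0.
677 hashes to 16; 16,0 taken -> place at 3.
Table: [48, —, —, 677, —, 893, 623, —, —, —, —, 123, —, —, 197, —, 269]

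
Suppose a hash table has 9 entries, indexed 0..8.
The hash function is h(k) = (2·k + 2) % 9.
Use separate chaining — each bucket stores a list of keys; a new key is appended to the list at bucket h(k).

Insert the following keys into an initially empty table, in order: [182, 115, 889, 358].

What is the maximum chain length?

3

182 -> bucket 6
115 -> bucket 7
889 -> bucket 7 (collision)
358 -> bucket 7 (collision)
Final buckets:
0: —
1: —
2: —
3: —
4: —
5: —
6: 182
7: 115 -> 889 -> 358
8: —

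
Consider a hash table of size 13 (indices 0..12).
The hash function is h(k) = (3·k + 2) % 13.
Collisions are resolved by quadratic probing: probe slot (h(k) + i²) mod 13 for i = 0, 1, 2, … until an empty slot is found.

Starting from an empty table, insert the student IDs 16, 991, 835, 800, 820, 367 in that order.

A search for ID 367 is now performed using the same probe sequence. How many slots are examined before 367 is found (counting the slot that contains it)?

4

16 hashes to 11; slot 11 is free → place at 11.
991 hashes to 11; 11 taken → place at 12.
835 hashes to 11; 11,12 taken → place at 2.
800 hashes to 10; slot 10 is free → place at 10.
820 hashes to 5; slot 5 is free → place at 5.
367 hashes to 11; 11,12,2 taken → place at 7.
Table: [∅, ∅, 835, ∅, ∅, 820, ∅, 367, ∅, ∅, 800, 16, 991]
Lookup 367: h=11, probe 11,12,2,7 → found at 7.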